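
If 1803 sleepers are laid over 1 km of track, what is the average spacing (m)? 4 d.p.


Spacing = 1000 m / number of sleepers
Spacing = 1000 / 1803
Spacing = 0.5546 m

0.5546


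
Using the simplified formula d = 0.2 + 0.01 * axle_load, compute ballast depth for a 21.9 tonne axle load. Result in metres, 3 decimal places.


d = 0.2 + 0.01 * 21.9
d = 0.2 + 0.219
d = 0.419 m

0.419


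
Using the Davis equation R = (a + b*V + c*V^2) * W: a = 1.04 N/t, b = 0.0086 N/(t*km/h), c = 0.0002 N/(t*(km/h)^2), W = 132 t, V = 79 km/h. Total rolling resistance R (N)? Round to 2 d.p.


b*V = 0.0086 * 79 = 0.6794
c*V^2 = 0.0002 * 6241 = 1.2482
R_per_t = 1.04 + 0.6794 + 1.2482 = 2.9676 N/t
R_total = 2.9676 * 132 = 391.72 N

391.72


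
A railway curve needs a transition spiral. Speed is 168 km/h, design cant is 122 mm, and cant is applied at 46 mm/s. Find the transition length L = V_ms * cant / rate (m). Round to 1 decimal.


Convert speed: V = 168 / 3.6 = 46.6667 m/s
L = 46.6667 * 122 / 46
L = 5693.3333 / 46
L = 123.8 m

123.8


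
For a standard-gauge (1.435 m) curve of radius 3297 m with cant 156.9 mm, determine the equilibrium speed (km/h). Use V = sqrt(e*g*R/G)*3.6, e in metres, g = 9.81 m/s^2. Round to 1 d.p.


Convert cant: e = 156.9 mm = 0.1569 m
V_ms = sqrt(0.1569 * 9.81 * 3297 / 1.435)
V_ms = sqrt(3536.38058) = 59.4675 m/s
V = 59.4675 * 3.6 = 214.1 km/h

214.1


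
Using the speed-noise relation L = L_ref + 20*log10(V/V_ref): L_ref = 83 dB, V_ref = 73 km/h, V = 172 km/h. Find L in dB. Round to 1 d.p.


V/V_ref = 172 / 73 = 2.356164
log10(2.356164) = 0.372206
20 * 0.372206 = 7.4441
L = 83 + 7.4441 = 90.4 dB

90.4


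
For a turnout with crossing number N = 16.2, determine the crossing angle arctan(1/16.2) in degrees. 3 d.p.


1/N = 1/16.2 = 0.061728
angle = arctan(0.061728) = 0.06165 rad
angle = 0.06165 * 180/pi = 3.532 degrees

3.532


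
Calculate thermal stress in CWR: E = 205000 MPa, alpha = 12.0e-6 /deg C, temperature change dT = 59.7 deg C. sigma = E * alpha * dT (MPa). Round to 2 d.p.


sigma = E * alpha * dT
sigma = 205000 * 12.0e-6 * 59.7
sigma = 2.46 * 59.7
sigma = 146.86 MPa

146.86


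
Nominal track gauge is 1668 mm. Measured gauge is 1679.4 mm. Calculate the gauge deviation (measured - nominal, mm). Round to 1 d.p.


Deviation = measured - nominal
Deviation = 1679.4 - 1668
Deviation = 11.4 mm

11.4


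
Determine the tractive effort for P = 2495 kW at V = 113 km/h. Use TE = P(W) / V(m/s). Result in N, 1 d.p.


Convert: P = 2495 kW = 2495000 W
V = 113 / 3.6 = 31.3889 m/s
TE = 2495000 / 31.3889
TE = 79486.7 N

79486.7


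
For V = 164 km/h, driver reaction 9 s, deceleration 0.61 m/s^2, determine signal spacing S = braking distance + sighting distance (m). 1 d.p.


V = 164 / 3.6 = 45.5556 m/s
Braking distance = 45.5556^2 / (2*0.61) = 1701.0727 m
Sighting distance = 45.5556 * 9 = 410.0 m
S = 1701.0727 + 410.0 = 2111.1 m

2111.1


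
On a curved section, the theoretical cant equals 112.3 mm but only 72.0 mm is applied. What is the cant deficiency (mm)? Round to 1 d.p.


Cant deficiency = equilibrium cant - actual cant
CD = 112.3 - 72.0
CD = 40.3 mm

40.3


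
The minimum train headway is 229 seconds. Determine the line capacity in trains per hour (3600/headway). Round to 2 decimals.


Capacity = 3600 / headway
Capacity = 3600 / 229
Capacity = 15.72 trains/hour

15.72


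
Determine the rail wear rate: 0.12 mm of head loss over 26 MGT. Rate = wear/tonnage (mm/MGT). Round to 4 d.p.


Wear rate = total wear / cumulative tonnage
Rate = 0.12 / 26
Rate = 0.0046 mm/MGT

0.0046


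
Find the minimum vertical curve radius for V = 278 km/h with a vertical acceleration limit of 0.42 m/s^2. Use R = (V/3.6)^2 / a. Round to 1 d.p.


Convert speed: V = 278 / 3.6 = 77.2222 m/s
V^2 = 5963.2716 m^2/s^2
R_v = 5963.2716 / 0.42
R_v = 14198.3 m

14198.3


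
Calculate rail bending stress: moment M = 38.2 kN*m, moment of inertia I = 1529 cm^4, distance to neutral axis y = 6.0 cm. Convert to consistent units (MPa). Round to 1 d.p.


Convert units:
M = 38.2 kN*m = 38200000 N*mm
y = 6.0 cm = 60 mm
I = 1529 cm^4 = 15290000 mm^4
sigma = 38200000 * 60 / 15290000
sigma = 149.9 MPa

149.9


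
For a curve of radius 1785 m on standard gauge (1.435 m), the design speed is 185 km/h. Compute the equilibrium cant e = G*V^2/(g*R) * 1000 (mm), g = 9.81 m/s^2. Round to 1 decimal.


Convert speed: V = 185 / 3.6 = 51.3889 m/s
Apply formula: e = 1.435 * 51.3889^2 / (9.81 * 1785)
e = 1.435 * 2640.8179 / 17510.85
e = 0.216413 m = 216.4 mm

216.4


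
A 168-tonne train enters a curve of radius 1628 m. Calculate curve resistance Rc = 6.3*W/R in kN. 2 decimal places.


Rc = 6.3 * W / R
Rc = 6.3 * 168 / 1628
Rc = 1058.4 / 1628
Rc = 0.65 kN

0.65


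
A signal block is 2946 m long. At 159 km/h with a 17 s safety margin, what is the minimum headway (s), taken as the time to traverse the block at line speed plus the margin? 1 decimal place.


V = 159 / 3.6 = 44.1667 m/s
Block traversal time = 2946 / 44.1667 = 66.7019 s
Headway = 66.7019 + 17
Headway = 83.7 s

83.7


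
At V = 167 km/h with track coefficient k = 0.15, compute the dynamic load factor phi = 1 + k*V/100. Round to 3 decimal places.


phi = 1 + k * V / 100
phi = 1 + 0.15 * 167 / 100
phi = 1 + 0.2505
phi = 1.251

1.251


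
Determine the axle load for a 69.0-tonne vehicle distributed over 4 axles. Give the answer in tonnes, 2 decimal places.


Load per axle = total weight / number of axles
Load = 69.0 / 4
Load = 17.25 tonnes

17.25


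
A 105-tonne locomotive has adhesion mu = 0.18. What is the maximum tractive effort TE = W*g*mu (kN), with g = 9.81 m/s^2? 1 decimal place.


TE_max = W * g * mu
TE_max = 105 * 9.81 * 0.18
TE_max = 1030.05 * 0.18
TE_max = 185.4 kN

185.4


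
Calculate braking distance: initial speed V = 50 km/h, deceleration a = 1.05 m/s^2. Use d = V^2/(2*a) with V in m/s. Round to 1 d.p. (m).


Convert speed: V = 50 / 3.6 = 13.8889 m/s
V^2 = 192.9012
d = 192.9012 / (2 * 1.05)
d = 192.9012 / 2.1
d = 91.9 m

91.9


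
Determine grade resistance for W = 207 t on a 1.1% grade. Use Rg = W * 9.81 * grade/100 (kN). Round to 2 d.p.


Rg = W * 9.81 * grade / 100
Rg = 207 * 9.81 * 1.1 / 100
Rg = 2030.67 * 0.011
Rg = 22.34 kN

22.34


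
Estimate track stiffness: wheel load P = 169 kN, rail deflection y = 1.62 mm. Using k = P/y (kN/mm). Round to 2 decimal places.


Track stiffness k = P / y
k = 169 / 1.62
k = 104.32 kN/mm

104.32


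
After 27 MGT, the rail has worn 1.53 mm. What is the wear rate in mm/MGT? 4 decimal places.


Wear rate = total wear / cumulative tonnage
Rate = 1.53 / 27
Rate = 0.0567 mm/MGT

0.0567


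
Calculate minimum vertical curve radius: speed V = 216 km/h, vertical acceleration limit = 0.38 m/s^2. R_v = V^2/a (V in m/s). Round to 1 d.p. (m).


Convert speed: V = 216 / 3.6 = 60.0 m/s
V^2 = 3600.0 m^2/s^2
R_v = 3600.0 / 0.38
R_v = 9473.7 m

9473.7


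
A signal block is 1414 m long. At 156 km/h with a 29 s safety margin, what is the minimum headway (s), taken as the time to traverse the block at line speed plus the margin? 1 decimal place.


V = 156 / 3.6 = 43.3333 m/s
Block traversal time = 1414 / 43.3333 = 32.6308 s
Headway = 32.6308 + 29
Headway = 61.6 s

61.6


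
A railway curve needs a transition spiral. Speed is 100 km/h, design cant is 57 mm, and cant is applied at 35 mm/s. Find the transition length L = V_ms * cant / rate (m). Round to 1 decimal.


Convert speed: V = 100 / 3.6 = 27.7778 m/s
L = 27.7778 * 57 / 35
L = 1583.3333 / 35
L = 45.2 m

45.2


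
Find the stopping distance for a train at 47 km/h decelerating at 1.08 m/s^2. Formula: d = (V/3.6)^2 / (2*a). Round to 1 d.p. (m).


Convert speed: V = 47 / 3.6 = 13.0556 m/s
V^2 = 170.4475
d = 170.4475 / (2 * 1.08)
d = 170.4475 / 2.16
d = 78.9 m

78.9


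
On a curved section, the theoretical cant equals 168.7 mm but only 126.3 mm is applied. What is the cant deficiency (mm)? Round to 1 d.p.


Cant deficiency = equilibrium cant - actual cant
CD = 168.7 - 126.3
CD = 42.4 mm

42.4


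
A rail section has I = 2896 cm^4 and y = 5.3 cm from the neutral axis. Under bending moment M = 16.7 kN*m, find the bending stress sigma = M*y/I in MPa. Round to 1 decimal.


Convert units:
M = 16.7 kN*m = 16700000 N*mm
y = 5.3 cm = 53 mm
I = 2896 cm^4 = 28960000 mm^4
sigma = 16700000 * 53 / 28960000
sigma = 30.6 MPa

30.6


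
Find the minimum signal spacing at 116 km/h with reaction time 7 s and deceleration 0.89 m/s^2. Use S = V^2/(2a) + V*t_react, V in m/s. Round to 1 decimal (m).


V = 116 / 3.6 = 32.2222 m/s
Braking distance = 32.2222^2 / (2*0.89) = 583.2987 m
Sighting distance = 32.2222 * 7 = 225.5556 m
S = 583.2987 + 225.5556 = 808.9 m

808.9


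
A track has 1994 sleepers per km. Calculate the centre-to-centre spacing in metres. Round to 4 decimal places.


Spacing = 1000 m / number of sleepers
Spacing = 1000 / 1994
Spacing = 0.5015 m

0.5015


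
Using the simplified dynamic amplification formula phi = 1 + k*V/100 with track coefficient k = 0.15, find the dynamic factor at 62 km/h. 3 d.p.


phi = 1 + k * V / 100
phi = 1 + 0.15 * 62 / 100
phi = 1 + 0.093
phi = 1.093

1.093


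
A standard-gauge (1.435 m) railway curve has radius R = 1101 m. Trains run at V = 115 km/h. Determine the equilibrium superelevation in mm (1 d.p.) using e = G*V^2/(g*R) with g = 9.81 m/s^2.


Convert speed: V = 115 / 3.6 = 31.9444 m/s
Apply formula: e = 1.435 * 31.9444^2 / (9.81 * 1101)
e = 1.435 * 1020.4475 / 10800.81
e = 0.135577 m = 135.6 mm

135.6


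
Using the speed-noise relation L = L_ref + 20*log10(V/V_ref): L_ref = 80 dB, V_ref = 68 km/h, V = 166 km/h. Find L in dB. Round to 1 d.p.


V/V_ref = 166 / 68 = 2.441176
log10(2.441176) = 0.387599
20 * 0.387599 = 7.752
L = 80 + 7.752 = 87.8 dB

87.8


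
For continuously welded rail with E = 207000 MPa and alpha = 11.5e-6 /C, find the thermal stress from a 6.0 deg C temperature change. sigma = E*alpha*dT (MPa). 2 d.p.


sigma = E * alpha * dT
sigma = 207000 * 11.5e-6 * 6.0
sigma = 2.3805 * 6.0
sigma = 14.28 MPa

14.28


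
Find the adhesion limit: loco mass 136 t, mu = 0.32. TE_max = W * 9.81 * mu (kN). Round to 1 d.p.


TE_max = W * g * mu
TE_max = 136 * 9.81 * 0.32
TE_max = 1334.16 * 0.32
TE_max = 426.9 kN

426.9


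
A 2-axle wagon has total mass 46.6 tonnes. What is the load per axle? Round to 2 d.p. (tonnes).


Load per axle = total weight / number of axles
Load = 46.6 / 2
Load = 23.30 tonnes

23.30


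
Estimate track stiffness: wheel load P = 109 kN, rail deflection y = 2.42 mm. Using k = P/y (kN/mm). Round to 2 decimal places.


Track stiffness k = P / y
k = 109 / 2.42
k = 45.04 kN/mm

45.04


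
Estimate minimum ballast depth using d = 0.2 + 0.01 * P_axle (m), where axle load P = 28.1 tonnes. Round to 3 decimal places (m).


d = 0.2 + 0.01 * 28.1
d = 0.2 + 0.281
d = 0.481 m

0.481


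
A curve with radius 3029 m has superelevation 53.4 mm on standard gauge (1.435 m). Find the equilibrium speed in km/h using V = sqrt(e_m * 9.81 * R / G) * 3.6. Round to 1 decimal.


Convert cant: e = 53.4 mm = 0.0534 m
V_ms = sqrt(0.0534 * 9.81 * 3029 / 1.435)
V_ms = sqrt(1105.751753) = 33.2528 m/s
V = 33.2528 * 3.6 = 119.7 km/h

119.7


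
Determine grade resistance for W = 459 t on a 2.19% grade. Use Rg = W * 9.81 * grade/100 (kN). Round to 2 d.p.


Rg = W * 9.81 * grade / 100
Rg = 459 * 9.81 * 2.19 / 100
Rg = 4502.79 * 0.0219
Rg = 98.61 kN

98.61


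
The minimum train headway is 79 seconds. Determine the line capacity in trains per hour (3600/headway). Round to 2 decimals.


Capacity = 3600 / headway
Capacity = 3600 / 79
Capacity = 45.57 trains/hour

45.57


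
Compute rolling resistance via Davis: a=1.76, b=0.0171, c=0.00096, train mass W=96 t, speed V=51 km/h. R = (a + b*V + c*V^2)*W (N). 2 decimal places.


b*V = 0.0171 * 51 = 0.8721
c*V^2 = 0.00096 * 2601 = 2.49696
R_per_t = 1.76 + 0.8721 + 2.49696 = 5.12906 N/t
R_total = 5.12906 * 96 = 492.39 N

492.39


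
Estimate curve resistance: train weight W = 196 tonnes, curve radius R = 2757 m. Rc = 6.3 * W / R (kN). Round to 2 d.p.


Rc = 6.3 * W / R
Rc = 6.3 * 196 / 2757
Rc = 1234.8 / 2757
Rc = 0.45 kN

0.45


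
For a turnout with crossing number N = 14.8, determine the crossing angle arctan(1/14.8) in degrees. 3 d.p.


1/N = 1/14.8 = 0.067568
angle = arctan(0.067568) = 0.067465 rad
angle = 0.067465 * 180/pi = 3.865 degrees

3.865


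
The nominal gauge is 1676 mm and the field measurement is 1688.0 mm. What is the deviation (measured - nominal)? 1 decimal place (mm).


Deviation = measured - nominal
Deviation = 1688.0 - 1676
Deviation = 12.0 mm

12.0


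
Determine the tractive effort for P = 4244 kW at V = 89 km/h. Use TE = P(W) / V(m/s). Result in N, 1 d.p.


Convert: P = 4244 kW = 4244000 W
V = 89 / 3.6 = 24.7222 m/s
TE = 4244000 / 24.7222
TE = 171667.4 N

171667.4


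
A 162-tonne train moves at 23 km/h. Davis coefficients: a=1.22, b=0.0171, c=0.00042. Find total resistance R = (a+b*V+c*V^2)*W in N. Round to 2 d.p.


b*V = 0.0171 * 23 = 0.3933
c*V^2 = 0.00042 * 529 = 0.22218
R_per_t = 1.22 + 0.3933 + 0.22218 = 1.83548 N/t
R_total = 1.83548 * 162 = 297.35 N

297.35


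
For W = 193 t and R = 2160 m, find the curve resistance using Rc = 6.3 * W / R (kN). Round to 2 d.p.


Rc = 6.3 * W / R
Rc = 6.3 * 193 / 2160
Rc = 1215.9 / 2160
Rc = 0.56 kN

0.56


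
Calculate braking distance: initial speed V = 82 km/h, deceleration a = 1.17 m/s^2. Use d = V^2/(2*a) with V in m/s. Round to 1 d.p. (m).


Convert speed: V = 82 / 3.6 = 22.7778 m/s
V^2 = 518.8272
d = 518.8272 / (2 * 1.17)
d = 518.8272 / 2.34
d = 221.7 m

221.7


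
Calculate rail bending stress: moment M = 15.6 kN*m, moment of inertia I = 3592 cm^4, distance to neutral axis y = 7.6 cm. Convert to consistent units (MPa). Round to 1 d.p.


Convert units:
M = 15.6 kN*m = 15600000 N*mm
y = 7.6 cm = 76 mm
I = 3592 cm^4 = 35920000 mm^4
sigma = 15600000 * 76 / 35920000
sigma = 33.0 MPa

33.0


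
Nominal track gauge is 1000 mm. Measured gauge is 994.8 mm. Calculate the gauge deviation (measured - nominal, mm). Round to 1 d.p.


Deviation = measured - nominal
Deviation = 994.8 - 1000
Deviation = -5.2 mm

-5.2


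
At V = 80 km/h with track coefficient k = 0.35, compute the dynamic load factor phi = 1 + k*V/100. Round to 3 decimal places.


phi = 1 + k * V / 100
phi = 1 + 0.35 * 80 / 100
phi = 1 + 0.28
phi = 1.280

1.280


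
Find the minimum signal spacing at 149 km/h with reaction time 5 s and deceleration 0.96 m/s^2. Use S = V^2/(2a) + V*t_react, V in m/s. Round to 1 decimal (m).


V = 149 / 3.6 = 41.3889 m/s
Braking distance = 41.3889^2 / (2*0.96) = 892.2084 m
Sighting distance = 41.3889 * 5 = 206.9444 m
S = 892.2084 + 206.9444 = 1099.2 m

1099.2


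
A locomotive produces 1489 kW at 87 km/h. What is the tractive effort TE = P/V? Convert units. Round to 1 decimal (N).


Convert: P = 1489 kW = 1489000 W
V = 87 / 3.6 = 24.1667 m/s
TE = 1489000 / 24.1667
TE = 61613.8 N

61613.8


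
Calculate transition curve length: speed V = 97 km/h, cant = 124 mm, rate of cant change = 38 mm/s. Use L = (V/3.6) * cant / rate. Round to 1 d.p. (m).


Convert speed: V = 97 / 3.6 = 26.9444 m/s
L = 26.9444 * 124 / 38
L = 3341.1111 / 38
L = 87.9 m

87.9


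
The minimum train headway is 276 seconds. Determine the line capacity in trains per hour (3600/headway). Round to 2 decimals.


Capacity = 3600 / headway
Capacity = 3600 / 276
Capacity = 13.04 trains/hour

13.04


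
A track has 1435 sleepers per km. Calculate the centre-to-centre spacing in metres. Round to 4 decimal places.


Spacing = 1000 m / number of sleepers
Spacing = 1000 / 1435
Spacing = 0.6969 m

0.6969


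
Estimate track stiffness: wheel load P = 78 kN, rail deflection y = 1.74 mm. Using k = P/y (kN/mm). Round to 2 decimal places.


Track stiffness k = P / y
k = 78 / 1.74
k = 44.83 kN/mm

44.83


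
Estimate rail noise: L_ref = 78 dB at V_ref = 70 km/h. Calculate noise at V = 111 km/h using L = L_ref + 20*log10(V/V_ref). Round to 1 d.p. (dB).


V/V_ref = 111 / 70 = 1.585714
log10(1.585714) = 0.200225
20 * 0.200225 = 4.0045
L = 78 + 4.0045 = 82.0 dB

82.0


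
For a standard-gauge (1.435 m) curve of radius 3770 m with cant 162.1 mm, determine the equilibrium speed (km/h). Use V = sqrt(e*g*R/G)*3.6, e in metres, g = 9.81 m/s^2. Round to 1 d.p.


Convert cant: e = 162.1 mm = 0.1621 m
V_ms = sqrt(0.1621 * 9.81 * 3770 / 1.435)
V_ms = sqrt(4177.740606) = 64.6354 m/s
V = 64.6354 * 3.6 = 232.7 km/h

232.7


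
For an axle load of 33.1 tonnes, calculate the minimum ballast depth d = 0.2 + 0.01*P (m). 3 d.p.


d = 0.2 + 0.01 * 33.1
d = 0.2 + 0.331
d = 0.531 m

0.531


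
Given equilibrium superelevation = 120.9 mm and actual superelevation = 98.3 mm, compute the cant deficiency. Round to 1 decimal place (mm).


Cant deficiency = equilibrium cant - actual cant
CD = 120.9 - 98.3
CD = 22.6 mm

22.6


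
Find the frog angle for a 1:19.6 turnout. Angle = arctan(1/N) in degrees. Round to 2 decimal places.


1/N = 1/19.6 = 0.05102
angle = arctan(0.05102) = 0.050976 rad
angle = 0.050976 * 180/pi = 2.92 degrees

2.92


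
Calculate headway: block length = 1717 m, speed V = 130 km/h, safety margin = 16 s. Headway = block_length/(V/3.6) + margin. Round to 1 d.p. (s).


V = 130 / 3.6 = 36.1111 m/s
Block traversal time = 1717 / 36.1111 = 47.5477 s
Headway = 47.5477 + 16
Headway = 63.5 s

63.5


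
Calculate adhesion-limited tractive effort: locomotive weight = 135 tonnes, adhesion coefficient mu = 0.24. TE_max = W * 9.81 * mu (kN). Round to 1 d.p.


TE_max = W * g * mu
TE_max = 135 * 9.81 * 0.24
TE_max = 1324.35 * 0.24
TE_max = 317.8 kN

317.8


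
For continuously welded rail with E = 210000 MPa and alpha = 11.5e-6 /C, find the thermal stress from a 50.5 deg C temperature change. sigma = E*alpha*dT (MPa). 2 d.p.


sigma = E * alpha * dT
sigma = 210000 * 11.5e-6 * 50.5
sigma = 2.415 * 50.5
sigma = 121.96 MPa

121.96


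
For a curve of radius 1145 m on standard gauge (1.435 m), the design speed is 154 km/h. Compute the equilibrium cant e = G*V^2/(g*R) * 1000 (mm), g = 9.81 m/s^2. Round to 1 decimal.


Convert speed: V = 154 / 3.6 = 42.7778 m/s
Apply formula: e = 1.435 * 42.7778^2 / (9.81 * 1145)
e = 1.435 * 1829.9383 / 11232.45
e = 0.233783 m = 233.8 mm

233.8


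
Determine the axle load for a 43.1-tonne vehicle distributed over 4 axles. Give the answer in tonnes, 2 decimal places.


Load per axle = total weight / number of axles
Load = 43.1 / 4
Load = 10.78 tonnes

10.78


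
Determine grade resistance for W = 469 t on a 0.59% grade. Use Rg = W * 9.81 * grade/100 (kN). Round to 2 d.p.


Rg = W * 9.81 * grade / 100
Rg = 469 * 9.81 * 0.59 / 100
Rg = 4600.89 * 0.0059
Rg = 27.15 kN

27.15


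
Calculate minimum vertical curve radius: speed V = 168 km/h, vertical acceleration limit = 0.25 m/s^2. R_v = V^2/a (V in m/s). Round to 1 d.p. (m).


Convert speed: V = 168 / 3.6 = 46.6667 m/s
V^2 = 2177.7778 m^2/s^2
R_v = 2177.7778 / 0.25
R_v = 8711.1 m

8711.1


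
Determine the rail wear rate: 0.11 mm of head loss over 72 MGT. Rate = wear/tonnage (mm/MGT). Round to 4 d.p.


Wear rate = total wear / cumulative tonnage
Rate = 0.11 / 72
Rate = 0.0015 mm/MGT

0.0015


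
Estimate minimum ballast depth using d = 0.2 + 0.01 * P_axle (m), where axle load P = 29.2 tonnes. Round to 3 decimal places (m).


d = 0.2 + 0.01 * 29.2
d = 0.2 + 0.292
d = 0.492 m

0.492


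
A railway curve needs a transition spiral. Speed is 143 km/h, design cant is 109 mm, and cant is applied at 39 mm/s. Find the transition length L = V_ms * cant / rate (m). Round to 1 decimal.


Convert speed: V = 143 / 3.6 = 39.7222 m/s
L = 39.7222 * 109 / 39
L = 4329.7222 / 39
L = 111.0 m

111.0


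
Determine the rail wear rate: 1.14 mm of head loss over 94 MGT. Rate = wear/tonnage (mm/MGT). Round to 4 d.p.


Wear rate = total wear / cumulative tonnage
Rate = 1.14 / 94
Rate = 0.0121 mm/MGT

0.0121


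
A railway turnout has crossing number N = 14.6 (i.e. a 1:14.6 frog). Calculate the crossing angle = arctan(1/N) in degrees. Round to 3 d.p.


1/N = 1/14.6 = 0.068493
angle = arctan(0.068493) = 0.068386 rad
angle = 0.068386 * 180/pi = 3.918 degrees

3.918


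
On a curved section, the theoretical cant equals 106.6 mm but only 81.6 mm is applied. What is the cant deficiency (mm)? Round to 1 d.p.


Cant deficiency = equilibrium cant - actual cant
CD = 106.6 - 81.6
CD = 25.0 mm

25.0


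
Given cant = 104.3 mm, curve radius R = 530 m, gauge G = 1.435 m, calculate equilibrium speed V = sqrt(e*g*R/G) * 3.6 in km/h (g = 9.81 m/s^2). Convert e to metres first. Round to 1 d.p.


Convert cant: e = 104.3 mm = 0.1043 m
V_ms = sqrt(0.1043 * 9.81 * 530 / 1.435)
V_ms = sqrt(377.900341) = 19.4397 m/s
V = 19.4397 * 3.6 = 70.0 km/h

70.0


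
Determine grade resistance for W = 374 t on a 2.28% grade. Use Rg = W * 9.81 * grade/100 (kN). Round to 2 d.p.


Rg = W * 9.81 * grade / 100
Rg = 374 * 9.81 * 2.28 / 100
Rg = 3668.94 * 0.0228
Rg = 83.65 kN

83.65


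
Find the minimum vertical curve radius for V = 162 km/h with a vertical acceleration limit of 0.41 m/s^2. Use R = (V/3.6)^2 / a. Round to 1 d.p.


Convert speed: V = 162 / 3.6 = 45.0 m/s
V^2 = 2025.0 m^2/s^2
R_v = 2025.0 / 0.41
R_v = 4939.0 m

4939.0


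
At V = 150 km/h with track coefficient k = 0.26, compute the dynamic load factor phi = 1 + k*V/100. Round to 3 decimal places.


phi = 1 + k * V / 100
phi = 1 + 0.26 * 150 / 100
phi = 1 + 0.39
phi = 1.390

1.390


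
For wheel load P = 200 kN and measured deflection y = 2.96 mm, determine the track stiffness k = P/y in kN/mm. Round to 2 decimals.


Track stiffness k = P / y
k = 200 / 2.96
k = 67.57 kN/mm

67.57


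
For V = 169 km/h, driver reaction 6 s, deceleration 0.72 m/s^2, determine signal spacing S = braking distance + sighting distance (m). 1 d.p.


V = 169 / 3.6 = 46.9444 m/s
Braking distance = 46.9444^2 / (2*0.72) = 1530.4034 m
Sighting distance = 46.9444 * 6 = 281.6667 m
S = 1530.4034 + 281.6667 = 1812.1 m

1812.1


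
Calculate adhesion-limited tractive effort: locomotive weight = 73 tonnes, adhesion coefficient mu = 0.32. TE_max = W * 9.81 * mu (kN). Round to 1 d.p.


TE_max = W * g * mu
TE_max = 73 * 9.81 * 0.32
TE_max = 716.13 * 0.32
TE_max = 229.2 kN

229.2


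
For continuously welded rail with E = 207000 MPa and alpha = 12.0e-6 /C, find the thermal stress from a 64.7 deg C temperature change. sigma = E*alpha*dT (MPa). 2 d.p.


sigma = E * alpha * dT
sigma = 207000 * 12.0e-6 * 64.7
sigma = 2.484 * 64.7
sigma = 160.71 MPa

160.71


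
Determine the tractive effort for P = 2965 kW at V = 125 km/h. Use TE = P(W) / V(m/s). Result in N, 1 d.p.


Convert: P = 2965 kW = 2965000 W
V = 125 / 3.6 = 34.7222 m/s
TE = 2965000 / 34.7222
TE = 85392.0 N

85392.0


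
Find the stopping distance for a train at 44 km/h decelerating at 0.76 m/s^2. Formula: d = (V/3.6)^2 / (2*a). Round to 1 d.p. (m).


Convert speed: V = 44 / 3.6 = 12.2222 m/s
V^2 = 149.3827
d = 149.3827 / (2 * 0.76)
d = 149.3827 / 1.52
d = 98.3 m

98.3


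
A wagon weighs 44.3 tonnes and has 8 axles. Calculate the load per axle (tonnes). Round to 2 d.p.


Load per axle = total weight / number of axles
Load = 44.3 / 8
Load = 5.54 tonnes

5.54


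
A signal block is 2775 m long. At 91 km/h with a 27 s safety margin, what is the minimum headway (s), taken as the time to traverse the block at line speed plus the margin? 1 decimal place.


V = 91 / 3.6 = 25.2778 m/s
Block traversal time = 2775 / 25.2778 = 109.7802 s
Headway = 109.7802 + 27
Headway = 136.8 s

136.8


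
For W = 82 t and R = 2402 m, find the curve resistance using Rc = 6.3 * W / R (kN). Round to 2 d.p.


Rc = 6.3 * W / R
Rc = 6.3 * 82 / 2402
Rc = 516.6 / 2402
Rc = 0.22 kN

0.22


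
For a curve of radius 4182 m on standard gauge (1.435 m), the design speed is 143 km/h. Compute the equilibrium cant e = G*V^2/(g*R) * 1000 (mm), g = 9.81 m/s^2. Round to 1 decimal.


Convert speed: V = 143 / 3.6 = 39.7222 m/s
Apply formula: e = 1.435 * 39.7222^2 / (9.81 * 4182)
e = 1.435 * 1577.8549 / 41025.42
e = 0.055191 m = 55.2 mm

55.2


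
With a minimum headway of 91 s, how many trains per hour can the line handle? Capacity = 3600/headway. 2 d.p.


Capacity = 3600 / headway
Capacity = 3600 / 91
Capacity = 39.56 trains/hour

39.56


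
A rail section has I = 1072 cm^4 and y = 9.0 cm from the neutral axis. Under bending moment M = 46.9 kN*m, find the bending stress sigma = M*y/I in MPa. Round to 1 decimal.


Convert units:
M = 46.9 kN*m = 46900000 N*mm
y = 9.0 cm = 90 mm
I = 1072 cm^4 = 10720000 mm^4
sigma = 46900000 * 90 / 10720000
sigma = 393.8 MPa

393.8


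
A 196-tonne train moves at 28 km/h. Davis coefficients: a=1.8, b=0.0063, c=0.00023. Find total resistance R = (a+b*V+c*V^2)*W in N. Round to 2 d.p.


b*V = 0.0063 * 28 = 0.1764
c*V^2 = 0.00023 * 784 = 0.18032
R_per_t = 1.8 + 0.1764 + 0.18032 = 2.15672 N/t
R_total = 2.15672 * 196 = 422.72 N

422.72


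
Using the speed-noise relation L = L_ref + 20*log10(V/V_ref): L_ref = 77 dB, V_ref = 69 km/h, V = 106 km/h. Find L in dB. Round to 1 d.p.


V/V_ref = 106 / 69 = 1.536232
log10(1.536232) = 0.186457
20 * 0.186457 = 3.7291
L = 77 + 3.7291 = 80.7 dB

80.7


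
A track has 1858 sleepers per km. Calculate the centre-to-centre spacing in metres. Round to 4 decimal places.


Spacing = 1000 m / number of sleepers
Spacing = 1000 / 1858
Spacing = 0.5382 m

0.5382


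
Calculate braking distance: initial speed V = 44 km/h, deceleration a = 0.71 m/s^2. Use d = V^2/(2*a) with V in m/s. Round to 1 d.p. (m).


Convert speed: V = 44 / 3.6 = 12.2222 m/s
V^2 = 149.3827
d = 149.3827 / (2 * 0.71)
d = 149.3827 / 1.42
d = 105.2 m

105.2


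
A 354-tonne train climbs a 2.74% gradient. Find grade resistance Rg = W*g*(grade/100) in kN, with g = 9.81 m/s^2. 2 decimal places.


Rg = W * 9.81 * grade / 100
Rg = 354 * 9.81 * 2.74 / 100
Rg = 3472.74 * 0.0274
Rg = 95.15 kN

95.15


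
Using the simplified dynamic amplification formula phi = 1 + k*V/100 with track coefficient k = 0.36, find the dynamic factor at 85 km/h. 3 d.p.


phi = 1 + k * V / 100
phi = 1 + 0.36 * 85 / 100
phi = 1 + 0.306
phi = 1.306

1.306


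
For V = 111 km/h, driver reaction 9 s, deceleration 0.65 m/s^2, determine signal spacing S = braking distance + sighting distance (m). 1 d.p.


V = 111 / 3.6 = 30.8333 m/s
Braking distance = 30.8333^2 / (2*0.65) = 731.3034 m
Sighting distance = 30.8333 * 9 = 277.5 m
S = 731.3034 + 277.5 = 1008.8 m

1008.8


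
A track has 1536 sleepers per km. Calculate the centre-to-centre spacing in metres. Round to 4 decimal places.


Spacing = 1000 m / number of sleepers
Spacing = 1000 / 1536
Spacing = 0.6510 m

0.6510


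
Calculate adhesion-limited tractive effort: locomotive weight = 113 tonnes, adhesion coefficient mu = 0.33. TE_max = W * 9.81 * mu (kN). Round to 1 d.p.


TE_max = W * g * mu
TE_max = 113 * 9.81 * 0.33
TE_max = 1108.53 * 0.33
TE_max = 365.8 kN

365.8


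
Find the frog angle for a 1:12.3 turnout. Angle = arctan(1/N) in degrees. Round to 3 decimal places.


1/N = 1/12.3 = 0.081301
angle = arctan(0.081301) = 0.081122 rad
angle = 0.081122 * 180/pi = 4.648 degrees

4.648


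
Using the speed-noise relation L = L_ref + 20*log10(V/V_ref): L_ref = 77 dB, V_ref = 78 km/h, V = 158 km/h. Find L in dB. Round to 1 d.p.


V/V_ref = 158 / 78 = 2.025641
log10(2.025641) = 0.306562
20 * 0.306562 = 6.1312
L = 77 + 6.1312 = 83.1 dB

83.1


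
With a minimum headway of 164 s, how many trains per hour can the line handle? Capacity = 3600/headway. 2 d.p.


Capacity = 3600 / headway
Capacity = 3600 / 164
Capacity = 21.95 trains/hour

21.95


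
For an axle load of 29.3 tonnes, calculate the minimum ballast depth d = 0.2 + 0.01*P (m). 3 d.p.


d = 0.2 + 0.01 * 29.3
d = 0.2 + 0.293
d = 0.493 m

0.493


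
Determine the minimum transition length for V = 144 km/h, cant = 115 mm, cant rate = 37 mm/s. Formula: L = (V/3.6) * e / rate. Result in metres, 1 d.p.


Convert speed: V = 144 / 3.6 = 40.0 m/s
L = 40.0 * 115 / 37
L = 4600.0 / 37
L = 124.3 m

124.3


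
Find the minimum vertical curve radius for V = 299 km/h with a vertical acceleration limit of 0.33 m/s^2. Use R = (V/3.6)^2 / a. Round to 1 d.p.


Convert speed: V = 299 / 3.6 = 83.0556 m/s
V^2 = 6898.2253 m^2/s^2
R_v = 6898.2253 / 0.33
R_v = 20903.7 m

20903.7


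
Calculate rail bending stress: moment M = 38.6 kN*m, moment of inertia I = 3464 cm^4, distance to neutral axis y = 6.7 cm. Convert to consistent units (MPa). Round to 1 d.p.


Convert units:
M = 38.6 kN*m = 38600000 N*mm
y = 6.7 cm = 67 mm
I = 3464 cm^4 = 34640000 mm^4
sigma = 38600000 * 67 / 34640000
sigma = 74.7 MPa

74.7


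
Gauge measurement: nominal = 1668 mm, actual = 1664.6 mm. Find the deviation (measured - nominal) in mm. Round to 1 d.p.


Deviation = measured - nominal
Deviation = 1664.6 - 1668
Deviation = -3.4 mm

-3.4


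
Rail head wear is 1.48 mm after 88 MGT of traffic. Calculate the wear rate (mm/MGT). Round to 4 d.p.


Wear rate = total wear / cumulative tonnage
Rate = 1.48 / 88
Rate = 0.0168 mm/MGT

0.0168


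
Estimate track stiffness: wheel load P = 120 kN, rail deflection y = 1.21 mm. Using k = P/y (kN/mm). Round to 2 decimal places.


Track stiffness k = P / y
k = 120 / 1.21
k = 99.17 kN/mm

99.17


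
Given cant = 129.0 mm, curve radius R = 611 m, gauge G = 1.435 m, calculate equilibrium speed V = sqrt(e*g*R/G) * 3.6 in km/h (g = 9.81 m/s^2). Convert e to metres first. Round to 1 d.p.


Convert cant: e = 129.0 mm = 0.1290 m
V_ms = sqrt(0.1290 * 9.81 * 611 / 1.435)
V_ms = sqrt(538.825359) = 23.2126 m/s
V = 23.2126 * 3.6 = 83.6 km/h

83.6


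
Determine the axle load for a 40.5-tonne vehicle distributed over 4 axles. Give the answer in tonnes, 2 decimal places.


Load per axle = total weight / number of axles
Load = 40.5 / 4
Load = 10.13 tonnes

10.13


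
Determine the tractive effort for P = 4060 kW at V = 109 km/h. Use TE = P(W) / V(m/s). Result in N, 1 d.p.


Convert: P = 4060 kW = 4060000 W
V = 109 / 3.6 = 30.2778 m/s
TE = 4060000 / 30.2778
TE = 134091.7 N

134091.7


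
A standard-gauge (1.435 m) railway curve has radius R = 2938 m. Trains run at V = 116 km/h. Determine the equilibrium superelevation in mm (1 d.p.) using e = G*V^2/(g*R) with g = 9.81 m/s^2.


Convert speed: V = 116 / 3.6 = 32.2222 m/s
Apply formula: e = 1.435 * 32.2222^2 / (9.81 * 2938)
e = 1.435 * 1038.2716 / 28821.78
e = 0.051694 m = 51.7 mm

51.7


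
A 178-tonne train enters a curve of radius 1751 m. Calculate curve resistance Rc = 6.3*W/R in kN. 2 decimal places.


Rc = 6.3 * W / R
Rc = 6.3 * 178 / 1751
Rc = 1121.4 / 1751
Rc = 0.64 kN

0.64


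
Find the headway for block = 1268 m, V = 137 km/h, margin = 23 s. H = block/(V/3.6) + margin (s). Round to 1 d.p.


V = 137 / 3.6 = 38.0556 m/s
Block traversal time = 1268 / 38.0556 = 33.3197 s
Headway = 33.3197 + 23
Headway = 56.3 s

56.3


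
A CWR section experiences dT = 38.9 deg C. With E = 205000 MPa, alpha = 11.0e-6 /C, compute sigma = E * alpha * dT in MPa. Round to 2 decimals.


sigma = E * alpha * dT
sigma = 205000 * 11.0e-6 * 38.9
sigma = 2.255 * 38.9
sigma = 87.72 MPa

87.72


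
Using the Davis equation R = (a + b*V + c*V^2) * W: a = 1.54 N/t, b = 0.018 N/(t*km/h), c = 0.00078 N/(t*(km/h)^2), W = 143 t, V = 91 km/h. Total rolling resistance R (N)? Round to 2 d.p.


b*V = 0.018 * 91 = 1.638
c*V^2 = 0.00078 * 8281 = 6.45918
R_per_t = 1.54 + 1.638 + 6.45918 = 9.63718 N/t
R_total = 9.63718 * 143 = 1378.12 N

1378.12


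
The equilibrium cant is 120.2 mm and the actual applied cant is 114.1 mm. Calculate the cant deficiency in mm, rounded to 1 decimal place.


Cant deficiency = equilibrium cant - actual cant
CD = 120.2 - 114.1
CD = 6.1 mm

6.1


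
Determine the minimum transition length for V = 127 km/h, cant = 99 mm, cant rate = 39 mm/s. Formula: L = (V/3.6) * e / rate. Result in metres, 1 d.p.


Convert speed: V = 127 / 3.6 = 35.2778 m/s
L = 35.2778 * 99 / 39
L = 3492.5 / 39
L = 89.6 m

89.6


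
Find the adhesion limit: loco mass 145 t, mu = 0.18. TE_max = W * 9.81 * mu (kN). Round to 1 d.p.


TE_max = W * g * mu
TE_max = 145 * 9.81 * 0.18
TE_max = 1422.45 * 0.18
TE_max = 256.0 kN

256.0


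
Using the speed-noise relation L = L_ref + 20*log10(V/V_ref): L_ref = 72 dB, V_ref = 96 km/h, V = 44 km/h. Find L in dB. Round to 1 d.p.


V/V_ref = 44 / 96 = 0.458333
log10(0.458333) = -0.338819
20 * -0.338819 = -6.7764
L = 72 + -6.7764 = 65.2 dB

65.2


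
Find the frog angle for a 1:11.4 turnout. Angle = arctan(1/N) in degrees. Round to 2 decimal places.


1/N = 1/11.4 = 0.087719
angle = arctan(0.087719) = 0.087495 rad
angle = 0.087495 * 180/pi = 5.01 degrees

5.01


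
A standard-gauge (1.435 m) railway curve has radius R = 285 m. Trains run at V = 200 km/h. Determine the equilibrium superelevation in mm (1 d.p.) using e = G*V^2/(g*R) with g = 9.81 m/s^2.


Convert speed: V = 200 / 3.6 = 55.5556 m/s
Apply formula: e = 1.435 * 55.5556^2 / (9.81 * 285)
e = 1.435 * 3086.4198 / 2795.85
e = 1.584138 m = 1584.1 mm

1584.1


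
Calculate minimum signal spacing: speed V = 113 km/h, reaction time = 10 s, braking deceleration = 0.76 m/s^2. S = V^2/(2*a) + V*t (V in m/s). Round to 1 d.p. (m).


V = 113 / 3.6 = 31.3889 m/s
Braking distance = 31.3889^2 / (2*0.76) = 648.1989 m
Sighting distance = 31.3889 * 10 = 313.8889 m
S = 648.1989 + 313.8889 = 962.1 m

962.1


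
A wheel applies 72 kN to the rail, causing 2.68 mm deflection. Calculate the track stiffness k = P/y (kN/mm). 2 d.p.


Track stiffness k = P / y
k = 72 / 2.68
k = 26.87 kN/mm

26.87


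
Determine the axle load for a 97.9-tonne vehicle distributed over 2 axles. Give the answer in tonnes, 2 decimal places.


Load per axle = total weight / number of axles
Load = 97.9 / 2
Load = 48.95 tonnes

48.95


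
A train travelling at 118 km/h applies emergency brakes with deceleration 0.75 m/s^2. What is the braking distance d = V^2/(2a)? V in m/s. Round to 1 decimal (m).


Convert speed: V = 118 / 3.6 = 32.7778 m/s
V^2 = 1074.3827
d = 1074.3827 / (2 * 0.75)
d = 1074.3827 / 1.5
d = 716.3 m

716.3


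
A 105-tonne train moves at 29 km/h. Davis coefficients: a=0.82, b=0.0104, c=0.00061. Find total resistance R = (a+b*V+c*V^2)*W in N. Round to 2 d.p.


b*V = 0.0104 * 29 = 0.3016
c*V^2 = 0.00061 * 841 = 0.51301
R_per_t = 0.82 + 0.3016 + 0.51301 = 1.63461 N/t
R_total = 1.63461 * 105 = 171.63 N

171.63


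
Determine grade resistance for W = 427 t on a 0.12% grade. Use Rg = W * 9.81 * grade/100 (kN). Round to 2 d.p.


Rg = W * 9.81 * grade / 100
Rg = 427 * 9.81 * 0.12 / 100
Rg = 4188.87 * 0.0012
Rg = 5.03 kN

5.03


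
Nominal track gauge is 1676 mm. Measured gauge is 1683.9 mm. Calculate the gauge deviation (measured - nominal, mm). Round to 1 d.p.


Deviation = measured - nominal
Deviation = 1683.9 - 1676
Deviation = 7.9 mm

7.9


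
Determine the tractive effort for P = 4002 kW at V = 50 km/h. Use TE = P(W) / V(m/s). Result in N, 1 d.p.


Convert: P = 4002 kW = 4002000 W
V = 50 / 3.6 = 13.8889 m/s
TE = 4002000 / 13.8889
TE = 288144.0 N

288144.0


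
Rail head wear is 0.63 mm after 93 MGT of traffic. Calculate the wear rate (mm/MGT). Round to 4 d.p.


Wear rate = total wear / cumulative tonnage
Rate = 0.63 / 93
Rate = 0.0068 mm/MGT

0.0068


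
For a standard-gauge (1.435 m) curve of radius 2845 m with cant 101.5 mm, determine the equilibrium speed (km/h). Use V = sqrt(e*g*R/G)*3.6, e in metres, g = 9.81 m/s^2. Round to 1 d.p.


Convert cant: e = 101.5 mm = 0.1015 m
V_ms = sqrt(0.1015 * 9.81 * 2845 / 1.435)
V_ms = sqrt(1974.083049) = 44.4307 m/s
V = 44.4307 * 3.6 = 160.0 km/h

160.0


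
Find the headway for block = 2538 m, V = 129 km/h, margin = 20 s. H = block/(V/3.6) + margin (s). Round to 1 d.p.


V = 129 / 3.6 = 35.8333 m/s
Block traversal time = 2538 / 35.8333 = 70.8279 s
Headway = 70.8279 + 20
Headway = 90.8 s

90.8


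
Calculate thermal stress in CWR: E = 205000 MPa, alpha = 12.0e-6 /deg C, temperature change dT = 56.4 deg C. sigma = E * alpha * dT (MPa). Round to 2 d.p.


sigma = E * alpha * dT
sigma = 205000 * 12.0e-6 * 56.4
sigma = 2.46 * 56.4
sigma = 138.74 MPa

138.74


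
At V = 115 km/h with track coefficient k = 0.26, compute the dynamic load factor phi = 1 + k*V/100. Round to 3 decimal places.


phi = 1 + k * V / 100
phi = 1 + 0.26 * 115 / 100
phi = 1 + 0.299
phi = 1.299

1.299


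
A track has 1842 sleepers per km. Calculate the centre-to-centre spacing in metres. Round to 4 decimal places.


Spacing = 1000 m / number of sleepers
Spacing = 1000 / 1842
Spacing = 0.5429 m

0.5429


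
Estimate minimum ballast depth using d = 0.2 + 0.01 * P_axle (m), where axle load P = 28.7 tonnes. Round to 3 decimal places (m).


d = 0.2 + 0.01 * 28.7
d = 0.2 + 0.287
d = 0.487 m

0.487


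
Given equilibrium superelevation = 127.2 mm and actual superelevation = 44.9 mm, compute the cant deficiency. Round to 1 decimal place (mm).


Cant deficiency = equilibrium cant - actual cant
CD = 127.2 - 44.9
CD = 82.3 mm

82.3


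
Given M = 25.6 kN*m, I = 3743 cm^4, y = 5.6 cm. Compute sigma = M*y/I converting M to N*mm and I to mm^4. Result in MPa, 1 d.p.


Convert units:
M = 25.6 kN*m = 25600000 N*mm
y = 5.6 cm = 56 mm
I = 3743 cm^4 = 37430000 mm^4
sigma = 25600000 * 56 / 37430000
sigma = 38.3 MPa

38.3


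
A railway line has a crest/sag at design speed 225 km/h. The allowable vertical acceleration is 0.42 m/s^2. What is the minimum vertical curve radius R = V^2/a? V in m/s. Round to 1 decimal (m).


Convert speed: V = 225 / 3.6 = 62.5 m/s
V^2 = 3906.25 m^2/s^2
R_v = 3906.25 / 0.42
R_v = 9300.6 m

9300.6


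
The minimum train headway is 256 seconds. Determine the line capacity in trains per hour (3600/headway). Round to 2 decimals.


Capacity = 3600 / headway
Capacity = 3600 / 256
Capacity = 14.06 trains/hour

14.06


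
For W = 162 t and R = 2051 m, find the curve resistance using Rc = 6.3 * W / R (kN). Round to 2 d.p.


Rc = 6.3 * W / R
Rc = 6.3 * 162 / 2051
Rc = 1020.6 / 2051
Rc = 0.50 kN

0.50


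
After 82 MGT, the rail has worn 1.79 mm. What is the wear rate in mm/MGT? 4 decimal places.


Wear rate = total wear / cumulative tonnage
Rate = 1.79 / 82
Rate = 0.0218 mm/MGT

0.0218


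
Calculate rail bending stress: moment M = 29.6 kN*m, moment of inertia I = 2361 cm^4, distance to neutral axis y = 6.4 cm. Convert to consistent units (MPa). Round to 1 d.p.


Convert units:
M = 29.6 kN*m = 29600000 N*mm
y = 6.4 cm = 64 mm
I = 2361 cm^4 = 23610000 mm^4
sigma = 29600000 * 64 / 23610000
sigma = 80.2 MPa

80.2


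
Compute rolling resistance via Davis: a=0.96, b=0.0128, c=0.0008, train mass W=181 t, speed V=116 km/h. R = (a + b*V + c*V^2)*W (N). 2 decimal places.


b*V = 0.0128 * 116 = 1.4848
c*V^2 = 0.0008 * 13456 = 10.7648
R_per_t = 0.96 + 1.4848 + 10.7648 = 13.2096 N/t
R_total = 13.2096 * 181 = 2390.94 N

2390.94


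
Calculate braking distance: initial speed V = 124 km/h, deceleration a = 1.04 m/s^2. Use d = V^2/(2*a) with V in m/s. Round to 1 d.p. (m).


Convert speed: V = 124 / 3.6 = 34.4444 m/s
V^2 = 1186.4198
d = 1186.4198 / (2 * 1.04)
d = 1186.4198 / 2.08
d = 570.4 m

570.4


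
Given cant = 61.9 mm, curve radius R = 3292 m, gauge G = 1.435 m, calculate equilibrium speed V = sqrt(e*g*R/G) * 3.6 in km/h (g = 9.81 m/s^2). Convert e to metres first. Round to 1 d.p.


Convert cant: e = 61.9 mm = 0.0619 m
V_ms = sqrt(0.0619 * 9.81 * 3292 / 1.435)
V_ms = sqrt(1393.052814) = 37.3236 m/s
V = 37.3236 * 3.6 = 134.4 km/h

134.4


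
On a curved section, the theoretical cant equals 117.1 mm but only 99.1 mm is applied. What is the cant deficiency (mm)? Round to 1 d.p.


Cant deficiency = equilibrium cant - actual cant
CD = 117.1 - 99.1
CD = 18.0 mm

18.0
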